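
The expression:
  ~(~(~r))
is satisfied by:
  {r: False}


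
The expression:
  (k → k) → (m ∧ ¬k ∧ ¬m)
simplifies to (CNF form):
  False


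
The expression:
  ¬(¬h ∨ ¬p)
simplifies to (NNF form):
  h ∧ p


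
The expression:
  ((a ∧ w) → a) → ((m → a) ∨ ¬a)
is always true.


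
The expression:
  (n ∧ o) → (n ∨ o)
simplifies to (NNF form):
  True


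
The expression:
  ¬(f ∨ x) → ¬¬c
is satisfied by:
  {x: True, c: True, f: True}
  {x: True, c: True, f: False}
  {x: True, f: True, c: False}
  {x: True, f: False, c: False}
  {c: True, f: True, x: False}
  {c: True, f: False, x: False}
  {f: True, c: False, x: False}


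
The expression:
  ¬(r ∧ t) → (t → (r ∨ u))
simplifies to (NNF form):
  r ∨ u ∨ ¬t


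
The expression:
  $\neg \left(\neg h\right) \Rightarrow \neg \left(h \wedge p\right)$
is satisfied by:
  {p: False, h: False}
  {h: True, p: False}
  {p: True, h: False}


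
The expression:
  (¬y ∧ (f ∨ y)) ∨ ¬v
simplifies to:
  (f ∧ ¬y) ∨ ¬v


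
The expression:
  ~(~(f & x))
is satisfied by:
  {x: True, f: True}


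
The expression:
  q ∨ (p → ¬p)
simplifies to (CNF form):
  q ∨ ¬p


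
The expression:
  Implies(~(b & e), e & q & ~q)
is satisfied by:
  {e: True, b: True}


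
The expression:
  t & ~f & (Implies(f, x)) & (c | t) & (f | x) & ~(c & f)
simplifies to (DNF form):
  t & x & ~f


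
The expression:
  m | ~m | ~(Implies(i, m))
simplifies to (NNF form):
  True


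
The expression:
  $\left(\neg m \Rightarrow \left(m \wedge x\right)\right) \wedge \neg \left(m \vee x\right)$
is never true.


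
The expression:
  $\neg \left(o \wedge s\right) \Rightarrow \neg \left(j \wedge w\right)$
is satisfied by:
  {o: True, s: True, w: False, j: False}
  {o: True, s: False, w: False, j: False}
  {s: True, o: False, w: False, j: False}
  {o: False, s: False, w: False, j: False}
  {j: True, o: True, s: True, w: False}
  {j: True, o: True, s: False, w: False}
  {j: True, s: True, o: False, w: False}
  {j: True, s: False, o: False, w: False}
  {o: True, w: True, s: True, j: False}
  {o: True, w: True, s: False, j: False}
  {w: True, s: True, o: False, j: False}
  {w: True, o: False, s: False, j: False}
  {j: True, o: True, w: True, s: True}


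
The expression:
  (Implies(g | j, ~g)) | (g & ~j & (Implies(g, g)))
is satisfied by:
  {g: False, j: False}
  {j: True, g: False}
  {g: True, j: False}


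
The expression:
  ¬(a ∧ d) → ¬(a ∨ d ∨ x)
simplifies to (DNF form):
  (a ∧ d) ∨ (a ∧ ¬a) ∨ (a ∧ d ∧ ¬d) ∨ (a ∧ d ∧ ¬x) ∨ (a ∧ ¬a ∧ ¬d) ∨ (a ∧ ¬a ∧ ¬x) ∨ (d ∧ ¬d ∧ ¬x) ∨ (¬a ∧ ¬d ∧ ¬x)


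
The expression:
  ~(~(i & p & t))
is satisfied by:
  {t: True, i: True, p: True}


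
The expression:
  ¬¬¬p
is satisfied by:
  {p: False}


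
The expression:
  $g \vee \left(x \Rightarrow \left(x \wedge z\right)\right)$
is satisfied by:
  {z: True, g: True, x: False}
  {z: True, g: False, x: False}
  {g: True, z: False, x: False}
  {z: False, g: False, x: False}
  {x: True, z: True, g: True}
  {x: True, z: True, g: False}
  {x: True, g: True, z: False}


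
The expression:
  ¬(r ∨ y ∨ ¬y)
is never true.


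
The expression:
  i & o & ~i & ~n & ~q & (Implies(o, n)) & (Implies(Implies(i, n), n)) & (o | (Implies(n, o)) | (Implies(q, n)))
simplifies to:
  False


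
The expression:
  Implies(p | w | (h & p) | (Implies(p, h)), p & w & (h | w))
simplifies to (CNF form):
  p & w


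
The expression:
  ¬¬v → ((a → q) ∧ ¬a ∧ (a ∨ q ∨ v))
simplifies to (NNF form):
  ¬a ∨ ¬v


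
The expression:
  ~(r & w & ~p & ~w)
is always true.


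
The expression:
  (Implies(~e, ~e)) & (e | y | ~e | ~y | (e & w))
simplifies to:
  True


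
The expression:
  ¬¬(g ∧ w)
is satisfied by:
  {w: True, g: True}


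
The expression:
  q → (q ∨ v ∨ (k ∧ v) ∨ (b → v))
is always true.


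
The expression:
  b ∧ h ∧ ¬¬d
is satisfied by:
  {h: True, b: True, d: True}


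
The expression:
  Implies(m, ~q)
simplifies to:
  ~m | ~q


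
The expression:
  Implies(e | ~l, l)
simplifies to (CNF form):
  l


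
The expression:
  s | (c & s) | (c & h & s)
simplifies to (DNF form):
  s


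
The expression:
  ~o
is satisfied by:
  {o: False}


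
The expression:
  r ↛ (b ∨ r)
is never true.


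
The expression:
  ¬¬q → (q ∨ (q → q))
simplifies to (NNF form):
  True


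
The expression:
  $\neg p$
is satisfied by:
  {p: False}


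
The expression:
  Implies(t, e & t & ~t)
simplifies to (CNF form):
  ~t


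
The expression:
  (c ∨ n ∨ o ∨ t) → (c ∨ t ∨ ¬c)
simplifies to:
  True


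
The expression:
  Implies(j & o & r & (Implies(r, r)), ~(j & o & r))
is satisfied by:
  {o: False, r: False, j: False}
  {j: True, o: False, r: False}
  {r: True, o: False, j: False}
  {j: True, r: True, o: False}
  {o: True, j: False, r: False}
  {j: True, o: True, r: False}
  {r: True, o: True, j: False}


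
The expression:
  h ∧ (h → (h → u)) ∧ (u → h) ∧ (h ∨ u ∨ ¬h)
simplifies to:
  h ∧ u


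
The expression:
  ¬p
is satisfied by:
  {p: False}


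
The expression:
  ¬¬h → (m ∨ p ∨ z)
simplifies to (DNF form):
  m ∨ p ∨ z ∨ ¬h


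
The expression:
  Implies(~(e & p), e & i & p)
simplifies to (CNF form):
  e & p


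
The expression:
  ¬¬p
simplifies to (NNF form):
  p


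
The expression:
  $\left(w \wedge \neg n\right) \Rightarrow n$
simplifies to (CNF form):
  $n \vee \neg w$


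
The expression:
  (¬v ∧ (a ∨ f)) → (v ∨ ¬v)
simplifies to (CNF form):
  True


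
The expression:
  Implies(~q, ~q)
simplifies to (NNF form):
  True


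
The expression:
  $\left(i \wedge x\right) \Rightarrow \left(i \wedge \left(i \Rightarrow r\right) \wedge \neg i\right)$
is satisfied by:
  {x: False, i: False}
  {i: True, x: False}
  {x: True, i: False}


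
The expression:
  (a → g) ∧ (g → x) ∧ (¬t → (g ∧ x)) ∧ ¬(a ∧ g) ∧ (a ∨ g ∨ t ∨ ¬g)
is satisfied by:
  {x: True, t: True, g: False, a: False}
  {t: True, x: False, g: False, a: False}
  {x: True, g: True, t: True, a: False}
  {x: True, g: True, t: False, a: False}


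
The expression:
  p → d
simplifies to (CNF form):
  d ∨ ¬p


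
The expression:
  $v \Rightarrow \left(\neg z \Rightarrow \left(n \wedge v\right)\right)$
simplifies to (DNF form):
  $n \vee z \vee \neg v$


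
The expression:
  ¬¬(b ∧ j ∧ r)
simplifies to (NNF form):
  b ∧ j ∧ r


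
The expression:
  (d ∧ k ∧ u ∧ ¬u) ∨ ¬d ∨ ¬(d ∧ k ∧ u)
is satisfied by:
  {u: False, k: False, d: False}
  {d: True, u: False, k: False}
  {k: True, u: False, d: False}
  {d: True, k: True, u: False}
  {u: True, d: False, k: False}
  {d: True, u: True, k: False}
  {k: True, u: True, d: False}


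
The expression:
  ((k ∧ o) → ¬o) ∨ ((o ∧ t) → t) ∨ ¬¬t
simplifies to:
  True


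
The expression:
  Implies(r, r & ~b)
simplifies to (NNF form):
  ~b | ~r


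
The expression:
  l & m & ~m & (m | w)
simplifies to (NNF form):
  False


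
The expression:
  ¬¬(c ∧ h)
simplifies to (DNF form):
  c ∧ h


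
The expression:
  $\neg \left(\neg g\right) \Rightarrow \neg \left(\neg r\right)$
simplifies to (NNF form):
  $r \vee \neg g$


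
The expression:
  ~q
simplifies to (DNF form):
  ~q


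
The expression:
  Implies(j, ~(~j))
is always true.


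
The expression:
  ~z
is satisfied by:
  {z: False}


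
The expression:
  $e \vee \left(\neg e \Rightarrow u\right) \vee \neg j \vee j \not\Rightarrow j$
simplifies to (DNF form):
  $e \vee u \vee \neg j$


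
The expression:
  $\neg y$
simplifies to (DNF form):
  $\neg y$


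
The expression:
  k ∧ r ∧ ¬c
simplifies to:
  k ∧ r ∧ ¬c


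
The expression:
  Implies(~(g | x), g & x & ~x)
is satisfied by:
  {x: True, g: True}
  {x: True, g: False}
  {g: True, x: False}


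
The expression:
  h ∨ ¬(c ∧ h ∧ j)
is always true.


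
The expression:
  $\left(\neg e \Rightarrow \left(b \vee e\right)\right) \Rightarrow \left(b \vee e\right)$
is always true.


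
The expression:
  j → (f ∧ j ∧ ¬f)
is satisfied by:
  {j: False}


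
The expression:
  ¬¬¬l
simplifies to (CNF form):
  ¬l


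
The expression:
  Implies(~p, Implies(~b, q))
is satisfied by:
  {b: True, q: True, p: True}
  {b: True, q: True, p: False}
  {b: True, p: True, q: False}
  {b: True, p: False, q: False}
  {q: True, p: True, b: False}
  {q: True, p: False, b: False}
  {p: True, q: False, b: False}


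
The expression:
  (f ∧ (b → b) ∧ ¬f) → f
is always true.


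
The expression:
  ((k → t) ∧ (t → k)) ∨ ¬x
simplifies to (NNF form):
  (k ∧ t) ∨ (¬k ∧ ¬t) ∨ ¬x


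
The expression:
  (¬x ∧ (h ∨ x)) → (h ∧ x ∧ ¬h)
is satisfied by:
  {x: True, h: False}
  {h: False, x: False}
  {h: True, x: True}


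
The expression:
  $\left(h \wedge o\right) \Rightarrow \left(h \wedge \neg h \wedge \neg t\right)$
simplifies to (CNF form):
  $\neg h \vee \neg o$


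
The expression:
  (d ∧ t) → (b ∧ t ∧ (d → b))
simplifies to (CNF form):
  b ∨ ¬d ∨ ¬t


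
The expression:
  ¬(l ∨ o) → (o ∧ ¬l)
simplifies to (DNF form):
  l ∨ o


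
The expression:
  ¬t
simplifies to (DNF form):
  ¬t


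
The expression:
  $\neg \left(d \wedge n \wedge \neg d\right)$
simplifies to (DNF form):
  $\text{True}$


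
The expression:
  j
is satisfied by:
  {j: True}


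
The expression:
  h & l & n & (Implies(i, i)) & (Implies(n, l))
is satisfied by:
  {h: True, n: True, l: True}


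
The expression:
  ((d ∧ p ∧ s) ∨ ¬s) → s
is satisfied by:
  {s: True}


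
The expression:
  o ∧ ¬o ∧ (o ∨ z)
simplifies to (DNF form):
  False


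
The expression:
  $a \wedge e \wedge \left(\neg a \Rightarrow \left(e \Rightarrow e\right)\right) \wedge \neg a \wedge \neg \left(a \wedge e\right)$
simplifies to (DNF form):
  $\text{False}$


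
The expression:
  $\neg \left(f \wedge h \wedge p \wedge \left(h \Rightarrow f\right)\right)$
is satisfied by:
  {p: False, h: False, f: False}
  {f: True, p: False, h: False}
  {h: True, p: False, f: False}
  {f: True, h: True, p: False}
  {p: True, f: False, h: False}
  {f: True, p: True, h: False}
  {h: True, p: True, f: False}


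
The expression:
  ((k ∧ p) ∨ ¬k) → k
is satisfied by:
  {k: True}


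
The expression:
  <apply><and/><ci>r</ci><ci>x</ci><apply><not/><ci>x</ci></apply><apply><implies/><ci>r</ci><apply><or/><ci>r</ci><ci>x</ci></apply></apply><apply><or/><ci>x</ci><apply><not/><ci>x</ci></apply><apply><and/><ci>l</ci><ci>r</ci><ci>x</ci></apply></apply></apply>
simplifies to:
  <false/>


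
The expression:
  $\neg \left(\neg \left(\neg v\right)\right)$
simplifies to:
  $\neg v$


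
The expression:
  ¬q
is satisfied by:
  {q: False}


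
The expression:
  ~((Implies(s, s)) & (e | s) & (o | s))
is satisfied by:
  {e: False, s: False, o: False}
  {o: True, e: False, s: False}
  {e: True, o: False, s: False}


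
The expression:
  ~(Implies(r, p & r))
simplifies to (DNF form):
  r & ~p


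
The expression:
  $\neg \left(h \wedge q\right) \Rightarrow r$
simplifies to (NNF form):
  $r \vee \left(h \wedge q\right)$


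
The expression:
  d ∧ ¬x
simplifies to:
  d ∧ ¬x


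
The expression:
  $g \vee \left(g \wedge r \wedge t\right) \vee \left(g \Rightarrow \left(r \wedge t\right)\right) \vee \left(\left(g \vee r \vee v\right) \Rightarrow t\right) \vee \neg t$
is always true.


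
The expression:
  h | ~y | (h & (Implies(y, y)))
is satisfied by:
  {h: True, y: False}
  {y: False, h: False}
  {y: True, h: True}


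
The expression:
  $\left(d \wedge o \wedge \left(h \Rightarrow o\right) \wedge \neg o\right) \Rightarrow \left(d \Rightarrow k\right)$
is always true.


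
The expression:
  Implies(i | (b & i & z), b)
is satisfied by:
  {b: True, i: False}
  {i: False, b: False}
  {i: True, b: True}


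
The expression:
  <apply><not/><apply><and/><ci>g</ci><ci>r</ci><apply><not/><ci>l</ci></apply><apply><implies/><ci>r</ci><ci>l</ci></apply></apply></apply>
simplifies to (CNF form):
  <true/>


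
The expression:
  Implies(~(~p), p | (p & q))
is always true.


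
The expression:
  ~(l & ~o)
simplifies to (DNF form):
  o | ~l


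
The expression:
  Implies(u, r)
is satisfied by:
  {r: True, u: False}
  {u: False, r: False}
  {u: True, r: True}


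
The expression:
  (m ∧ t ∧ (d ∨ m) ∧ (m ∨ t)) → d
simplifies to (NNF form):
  d ∨ ¬m ∨ ¬t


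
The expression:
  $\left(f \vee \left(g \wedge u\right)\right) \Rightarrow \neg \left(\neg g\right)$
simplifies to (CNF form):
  $g \vee \neg f$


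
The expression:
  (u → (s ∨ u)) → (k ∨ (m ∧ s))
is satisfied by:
  {k: True, s: True, m: True}
  {k: True, s: True, m: False}
  {k: True, m: True, s: False}
  {k: True, m: False, s: False}
  {s: True, m: True, k: False}


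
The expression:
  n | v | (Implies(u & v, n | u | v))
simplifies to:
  True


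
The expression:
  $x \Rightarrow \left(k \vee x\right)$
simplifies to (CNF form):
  $\text{True}$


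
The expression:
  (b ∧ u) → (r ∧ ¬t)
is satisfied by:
  {r: True, t: False, u: False, b: False}
  {r: False, t: False, u: False, b: False}
  {r: True, t: True, u: False, b: False}
  {t: True, r: False, u: False, b: False}
  {r: True, b: True, t: False, u: False}
  {b: True, r: False, t: False, u: False}
  {r: True, b: True, t: True, u: False}
  {b: True, t: True, r: False, u: False}
  {u: True, r: True, b: False, t: False}
  {u: True, b: False, t: False, r: False}
  {r: True, u: True, t: True, b: False}
  {u: True, t: True, b: False, r: False}
  {r: True, u: True, b: True, t: False}


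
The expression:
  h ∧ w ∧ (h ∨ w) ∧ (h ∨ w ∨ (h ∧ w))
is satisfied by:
  {h: True, w: True}


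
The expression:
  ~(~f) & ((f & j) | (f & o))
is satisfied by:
  {o: True, j: True, f: True}
  {o: True, f: True, j: False}
  {j: True, f: True, o: False}


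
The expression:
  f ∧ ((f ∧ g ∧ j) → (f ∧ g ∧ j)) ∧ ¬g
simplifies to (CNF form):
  f ∧ ¬g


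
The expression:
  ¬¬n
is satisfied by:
  {n: True}


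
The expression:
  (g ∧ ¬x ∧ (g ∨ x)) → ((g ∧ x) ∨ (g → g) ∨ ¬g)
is always true.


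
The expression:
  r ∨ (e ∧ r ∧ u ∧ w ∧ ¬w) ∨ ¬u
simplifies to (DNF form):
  r ∨ ¬u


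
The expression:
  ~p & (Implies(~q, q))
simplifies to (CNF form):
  q & ~p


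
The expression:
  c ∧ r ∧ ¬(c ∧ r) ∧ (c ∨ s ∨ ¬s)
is never true.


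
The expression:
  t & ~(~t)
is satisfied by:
  {t: True}


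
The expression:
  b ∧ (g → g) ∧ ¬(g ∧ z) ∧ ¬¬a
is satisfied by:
  {a: True, b: True, g: False, z: False}
  {a: True, z: True, b: True, g: False}
  {a: True, g: True, b: True, z: False}


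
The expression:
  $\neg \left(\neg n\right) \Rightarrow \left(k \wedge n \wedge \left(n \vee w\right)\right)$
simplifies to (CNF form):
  $k \vee \neg n$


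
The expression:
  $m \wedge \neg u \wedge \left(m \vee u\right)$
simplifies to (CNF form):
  $m \wedge \neg u$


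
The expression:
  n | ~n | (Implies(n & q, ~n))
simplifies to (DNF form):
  True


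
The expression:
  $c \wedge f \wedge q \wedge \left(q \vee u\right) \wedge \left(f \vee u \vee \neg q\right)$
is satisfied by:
  {c: True, f: True, q: True}


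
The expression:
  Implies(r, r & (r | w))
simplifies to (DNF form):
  True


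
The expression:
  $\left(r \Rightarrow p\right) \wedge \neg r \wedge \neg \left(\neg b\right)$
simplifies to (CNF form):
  $b \wedge \neg r$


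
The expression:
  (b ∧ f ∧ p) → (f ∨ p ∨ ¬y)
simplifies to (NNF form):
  True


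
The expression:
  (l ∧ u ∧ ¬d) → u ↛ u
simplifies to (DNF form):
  d ∨ ¬l ∨ ¬u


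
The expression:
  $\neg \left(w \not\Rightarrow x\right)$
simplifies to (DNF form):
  $x \vee \neg w$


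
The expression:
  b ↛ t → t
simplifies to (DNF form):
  t ∨ ¬b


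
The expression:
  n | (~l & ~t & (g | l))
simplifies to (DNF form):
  n | (g & ~l & ~t)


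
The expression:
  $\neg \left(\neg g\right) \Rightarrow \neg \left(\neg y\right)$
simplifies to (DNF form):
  $y \vee \neg g$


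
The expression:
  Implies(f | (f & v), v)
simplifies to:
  v | ~f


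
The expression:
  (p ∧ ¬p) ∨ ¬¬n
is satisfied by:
  {n: True}


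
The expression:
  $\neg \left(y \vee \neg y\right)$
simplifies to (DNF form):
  $\text{False}$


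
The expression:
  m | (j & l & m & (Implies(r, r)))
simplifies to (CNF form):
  m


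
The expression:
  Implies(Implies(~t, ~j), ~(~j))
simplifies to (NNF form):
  j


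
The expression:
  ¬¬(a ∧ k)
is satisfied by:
  {a: True, k: True}


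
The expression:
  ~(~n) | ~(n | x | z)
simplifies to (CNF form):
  (n | ~x) & (n | ~z)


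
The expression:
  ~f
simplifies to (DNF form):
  ~f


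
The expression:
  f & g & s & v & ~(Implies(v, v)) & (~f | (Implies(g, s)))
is never true.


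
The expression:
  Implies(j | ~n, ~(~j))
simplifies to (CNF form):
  j | n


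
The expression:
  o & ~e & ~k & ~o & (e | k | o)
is never true.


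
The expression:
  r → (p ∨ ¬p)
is always true.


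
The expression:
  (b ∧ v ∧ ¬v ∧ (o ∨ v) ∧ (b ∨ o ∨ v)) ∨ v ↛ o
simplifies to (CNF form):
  v ∧ ¬o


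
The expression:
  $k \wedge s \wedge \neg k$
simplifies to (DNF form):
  $\text{False}$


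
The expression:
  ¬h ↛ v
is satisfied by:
  {v: True, h: False}
  {h: False, v: False}
  {h: True, v: True}


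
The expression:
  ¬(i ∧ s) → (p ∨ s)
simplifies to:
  p ∨ s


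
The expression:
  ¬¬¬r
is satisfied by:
  {r: False}


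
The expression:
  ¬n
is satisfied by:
  {n: False}


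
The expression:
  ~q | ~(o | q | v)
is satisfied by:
  {q: False}


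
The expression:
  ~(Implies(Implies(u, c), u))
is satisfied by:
  {u: False}


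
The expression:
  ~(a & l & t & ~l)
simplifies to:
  True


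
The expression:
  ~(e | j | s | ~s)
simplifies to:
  False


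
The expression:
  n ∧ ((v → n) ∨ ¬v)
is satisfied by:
  {n: True}


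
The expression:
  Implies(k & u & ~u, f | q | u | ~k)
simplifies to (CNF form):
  True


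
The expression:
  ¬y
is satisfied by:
  {y: False}


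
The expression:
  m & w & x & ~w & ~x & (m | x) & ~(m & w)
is never true.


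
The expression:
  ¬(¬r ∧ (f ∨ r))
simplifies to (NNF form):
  r ∨ ¬f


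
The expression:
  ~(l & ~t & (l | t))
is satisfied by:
  {t: True, l: False}
  {l: False, t: False}
  {l: True, t: True}


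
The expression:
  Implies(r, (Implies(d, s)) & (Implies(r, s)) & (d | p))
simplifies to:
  ~r | (d & s) | (p & s)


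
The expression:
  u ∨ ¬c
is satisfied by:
  {u: True, c: False}
  {c: False, u: False}
  {c: True, u: True}


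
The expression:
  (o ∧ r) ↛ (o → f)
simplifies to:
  o ∧ r ∧ ¬f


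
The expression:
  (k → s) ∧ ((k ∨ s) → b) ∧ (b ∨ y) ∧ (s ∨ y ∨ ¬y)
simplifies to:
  (b ∨ y) ∧ (b ∨ ¬s) ∧ (s ∨ ¬k)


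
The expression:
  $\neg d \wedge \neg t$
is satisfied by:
  {d: False, t: False}


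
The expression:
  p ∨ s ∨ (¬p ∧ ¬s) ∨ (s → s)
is always true.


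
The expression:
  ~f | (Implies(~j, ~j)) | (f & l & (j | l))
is always true.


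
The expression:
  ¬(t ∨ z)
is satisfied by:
  {z: False, t: False}


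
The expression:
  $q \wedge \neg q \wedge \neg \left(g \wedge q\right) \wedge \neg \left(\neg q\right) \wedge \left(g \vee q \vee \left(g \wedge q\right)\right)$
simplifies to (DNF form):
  $\text{False}$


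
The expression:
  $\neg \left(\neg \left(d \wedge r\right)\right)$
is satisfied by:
  {r: True, d: True}


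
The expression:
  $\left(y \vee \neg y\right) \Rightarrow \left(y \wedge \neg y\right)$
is never true.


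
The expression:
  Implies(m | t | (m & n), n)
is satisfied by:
  {n: True, m: False, t: False}
  {n: True, t: True, m: False}
  {n: True, m: True, t: False}
  {n: True, t: True, m: True}
  {t: False, m: False, n: False}


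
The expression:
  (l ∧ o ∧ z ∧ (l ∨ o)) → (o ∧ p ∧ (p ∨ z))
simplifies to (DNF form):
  p ∨ ¬l ∨ ¬o ∨ ¬z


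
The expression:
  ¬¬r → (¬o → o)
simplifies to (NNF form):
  o ∨ ¬r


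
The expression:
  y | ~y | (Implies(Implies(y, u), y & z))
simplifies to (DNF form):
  True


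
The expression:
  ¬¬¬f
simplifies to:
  ¬f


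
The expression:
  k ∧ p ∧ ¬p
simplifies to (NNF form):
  False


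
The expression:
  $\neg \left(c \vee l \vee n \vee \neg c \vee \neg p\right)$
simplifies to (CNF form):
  $\text{False}$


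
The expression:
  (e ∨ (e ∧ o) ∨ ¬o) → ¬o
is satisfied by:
  {e: False, o: False}
  {o: True, e: False}
  {e: True, o: False}


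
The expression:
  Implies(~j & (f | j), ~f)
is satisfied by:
  {j: True, f: False}
  {f: False, j: False}
  {f: True, j: True}


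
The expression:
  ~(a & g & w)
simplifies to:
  ~a | ~g | ~w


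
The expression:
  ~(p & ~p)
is always true.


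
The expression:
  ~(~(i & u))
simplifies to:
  i & u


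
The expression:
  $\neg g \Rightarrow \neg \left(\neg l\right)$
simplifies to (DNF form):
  $g \vee l$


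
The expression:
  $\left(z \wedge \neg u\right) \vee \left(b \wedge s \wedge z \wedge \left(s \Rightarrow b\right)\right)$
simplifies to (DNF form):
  $\left(z \wedge \neg u\right) \vee \left(b \wedge s \wedge z\right) \vee \left(b \wedge z \wedge \neg u\right) \vee \left(s \wedge z \wedge \neg u\right)$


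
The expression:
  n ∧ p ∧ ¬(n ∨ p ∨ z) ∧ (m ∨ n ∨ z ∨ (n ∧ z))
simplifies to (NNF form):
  False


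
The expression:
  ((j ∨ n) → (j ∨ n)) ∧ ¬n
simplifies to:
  ¬n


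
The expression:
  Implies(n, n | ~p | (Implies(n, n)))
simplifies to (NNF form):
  True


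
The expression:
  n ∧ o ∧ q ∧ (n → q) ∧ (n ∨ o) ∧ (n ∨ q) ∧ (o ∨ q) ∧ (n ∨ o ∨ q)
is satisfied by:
  {o: True, q: True, n: True}


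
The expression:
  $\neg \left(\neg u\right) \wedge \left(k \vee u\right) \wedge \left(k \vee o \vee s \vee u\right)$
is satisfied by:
  {u: True}


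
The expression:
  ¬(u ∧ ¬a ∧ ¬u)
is always true.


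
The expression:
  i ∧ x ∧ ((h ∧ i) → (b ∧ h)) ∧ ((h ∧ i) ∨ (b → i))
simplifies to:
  i ∧ x ∧ (b ∨ ¬h)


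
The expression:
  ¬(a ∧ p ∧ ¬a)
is always true.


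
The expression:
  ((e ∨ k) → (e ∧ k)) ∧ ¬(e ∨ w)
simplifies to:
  ¬e ∧ ¬k ∧ ¬w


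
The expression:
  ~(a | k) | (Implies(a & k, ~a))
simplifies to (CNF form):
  ~a | ~k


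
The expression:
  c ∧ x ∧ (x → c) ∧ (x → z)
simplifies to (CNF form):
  c ∧ x ∧ z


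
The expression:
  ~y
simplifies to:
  ~y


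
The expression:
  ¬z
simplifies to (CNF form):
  ¬z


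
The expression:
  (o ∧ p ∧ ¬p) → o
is always true.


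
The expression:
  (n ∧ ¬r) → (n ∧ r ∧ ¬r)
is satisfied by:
  {r: True, n: False}
  {n: False, r: False}
  {n: True, r: True}


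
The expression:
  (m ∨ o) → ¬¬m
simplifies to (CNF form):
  m ∨ ¬o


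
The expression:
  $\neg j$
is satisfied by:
  {j: False}


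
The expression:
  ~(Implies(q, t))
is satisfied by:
  {q: True, t: False}


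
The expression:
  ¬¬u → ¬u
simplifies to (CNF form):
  ¬u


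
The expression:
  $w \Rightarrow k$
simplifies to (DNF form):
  $k \vee \neg w$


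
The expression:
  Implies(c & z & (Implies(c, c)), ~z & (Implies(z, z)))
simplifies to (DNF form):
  ~c | ~z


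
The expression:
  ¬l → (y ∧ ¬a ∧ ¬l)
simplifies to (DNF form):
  l ∨ (y ∧ ¬a)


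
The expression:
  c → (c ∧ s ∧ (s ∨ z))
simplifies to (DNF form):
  s ∨ ¬c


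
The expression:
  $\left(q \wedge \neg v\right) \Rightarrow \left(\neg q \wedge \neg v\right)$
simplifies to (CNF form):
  $v \vee \neg q$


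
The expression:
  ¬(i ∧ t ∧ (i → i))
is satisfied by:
  {t: False, i: False}
  {i: True, t: False}
  {t: True, i: False}


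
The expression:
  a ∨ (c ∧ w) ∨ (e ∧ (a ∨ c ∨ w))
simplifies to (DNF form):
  a ∨ (c ∧ e) ∨ (c ∧ w) ∨ (e ∧ w)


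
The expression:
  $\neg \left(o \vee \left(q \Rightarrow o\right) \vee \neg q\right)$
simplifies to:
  $q \wedge \neg o$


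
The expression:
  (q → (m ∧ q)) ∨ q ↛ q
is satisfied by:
  {m: True, q: False}
  {q: False, m: False}
  {q: True, m: True}


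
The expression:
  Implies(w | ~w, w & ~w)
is never true.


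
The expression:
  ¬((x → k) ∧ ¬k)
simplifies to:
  k ∨ x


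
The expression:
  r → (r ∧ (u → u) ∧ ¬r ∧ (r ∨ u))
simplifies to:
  ¬r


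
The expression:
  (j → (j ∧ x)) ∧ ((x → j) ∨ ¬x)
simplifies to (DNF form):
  (j ∧ x) ∨ (¬j ∧ ¬x)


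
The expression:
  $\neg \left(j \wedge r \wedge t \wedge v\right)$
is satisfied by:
  {v: False, t: False, r: False, j: False}
  {j: True, v: False, t: False, r: False}
  {r: True, v: False, t: False, j: False}
  {j: True, r: True, v: False, t: False}
  {t: True, j: False, v: False, r: False}
  {j: True, t: True, v: False, r: False}
  {r: True, t: True, j: False, v: False}
  {j: True, r: True, t: True, v: False}
  {v: True, r: False, t: False, j: False}
  {j: True, v: True, r: False, t: False}
  {r: True, v: True, j: False, t: False}
  {j: True, r: True, v: True, t: False}
  {t: True, v: True, r: False, j: False}
  {j: True, t: True, v: True, r: False}
  {r: True, t: True, v: True, j: False}


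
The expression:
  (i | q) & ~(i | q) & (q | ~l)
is never true.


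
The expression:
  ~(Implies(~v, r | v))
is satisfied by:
  {v: False, r: False}


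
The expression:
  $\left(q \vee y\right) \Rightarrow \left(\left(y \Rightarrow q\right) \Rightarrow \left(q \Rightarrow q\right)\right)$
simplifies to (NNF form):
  $\text{True}$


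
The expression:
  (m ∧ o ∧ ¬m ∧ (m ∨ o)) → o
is always true.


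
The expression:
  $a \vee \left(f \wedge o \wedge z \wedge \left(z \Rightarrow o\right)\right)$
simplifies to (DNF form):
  $a \vee \left(f \wedge o \wedge z\right)$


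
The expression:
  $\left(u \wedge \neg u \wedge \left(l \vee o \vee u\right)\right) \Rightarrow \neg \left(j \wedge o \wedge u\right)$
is always true.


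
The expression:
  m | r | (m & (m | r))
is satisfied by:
  {r: True, m: True}
  {r: True, m: False}
  {m: True, r: False}


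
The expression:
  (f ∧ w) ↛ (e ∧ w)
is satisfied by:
  {w: True, f: True, e: False}


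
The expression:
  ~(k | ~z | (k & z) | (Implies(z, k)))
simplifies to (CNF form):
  z & ~k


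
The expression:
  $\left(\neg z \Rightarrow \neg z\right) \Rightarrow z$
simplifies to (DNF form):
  $z$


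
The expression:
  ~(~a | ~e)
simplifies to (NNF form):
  a & e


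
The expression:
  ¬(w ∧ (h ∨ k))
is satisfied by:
  {h: False, w: False, k: False}
  {k: True, h: False, w: False}
  {h: True, k: False, w: False}
  {k: True, h: True, w: False}
  {w: True, k: False, h: False}


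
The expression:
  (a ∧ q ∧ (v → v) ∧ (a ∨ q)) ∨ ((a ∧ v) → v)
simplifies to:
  True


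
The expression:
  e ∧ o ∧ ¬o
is never true.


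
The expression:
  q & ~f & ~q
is never true.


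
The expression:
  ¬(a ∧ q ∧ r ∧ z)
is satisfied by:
  {q: False, z: False, a: False, r: False}
  {r: True, q: False, z: False, a: False}
  {a: True, q: False, z: False, r: False}
  {r: True, a: True, q: False, z: False}
  {z: True, r: False, q: False, a: False}
  {r: True, z: True, q: False, a: False}
  {a: True, z: True, r: False, q: False}
  {r: True, a: True, z: True, q: False}
  {q: True, a: False, z: False, r: False}
  {r: True, q: True, a: False, z: False}
  {a: True, q: True, r: False, z: False}
  {r: True, a: True, q: True, z: False}
  {z: True, q: True, a: False, r: False}
  {r: True, z: True, q: True, a: False}
  {a: True, z: True, q: True, r: False}


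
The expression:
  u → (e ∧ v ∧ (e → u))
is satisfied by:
  {e: True, v: True, u: False}
  {e: True, v: False, u: False}
  {v: True, e: False, u: False}
  {e: False, v: False, u: False}
  {e: True, u: True, v: True}


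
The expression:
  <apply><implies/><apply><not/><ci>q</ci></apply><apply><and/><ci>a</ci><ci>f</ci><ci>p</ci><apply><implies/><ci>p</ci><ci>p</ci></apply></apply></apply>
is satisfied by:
  {q: True, p: True, f: True, a: True}
  {q: True, p: True, f: True, a: False}
  {q: True, p: True, a: True, f: False}
  {q: True, p: True, a: False, f: False}
  {q: True, f: True, a: True, p: False}
  {q: True, f: True, a: False, p: False}
  {q: True, f: False, a: True, p: False}
  {q: True, f: False, a: False, p: False}
  {p: True, f: True, a: True, q: False}


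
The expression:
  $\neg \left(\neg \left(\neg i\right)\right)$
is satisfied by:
  {i: False}


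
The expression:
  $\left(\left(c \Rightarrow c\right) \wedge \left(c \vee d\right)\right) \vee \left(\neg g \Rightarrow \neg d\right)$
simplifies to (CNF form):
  $\text{True}$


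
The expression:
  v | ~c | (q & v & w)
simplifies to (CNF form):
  v | ~c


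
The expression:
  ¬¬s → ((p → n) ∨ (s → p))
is always true.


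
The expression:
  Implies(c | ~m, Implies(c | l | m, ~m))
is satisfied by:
  {m: False, c: False}
  {c: True, m: False}
  {m: True, c: False}


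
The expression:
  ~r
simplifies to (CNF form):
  ~r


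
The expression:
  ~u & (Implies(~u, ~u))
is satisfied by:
  {u: False}


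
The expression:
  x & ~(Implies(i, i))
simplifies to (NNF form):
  False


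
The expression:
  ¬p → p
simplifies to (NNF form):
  p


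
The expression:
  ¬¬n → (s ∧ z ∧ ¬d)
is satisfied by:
  {s: True, z: True, d: False, n: False}
  {s: True, d: False, z: False, n: False}
  {z: True, s: False, d: False, n: False}
  {s: False, d: False, z: False, n: False}
  {s: True, d: True, z: True, n: False}
  {s: True, d: True, z: False, n: False}
  {d: True, z: True, s: False, n: False}
  {d: True, s: False, z: False, n: False}
  {n: True, s: True, z: True, d: False}


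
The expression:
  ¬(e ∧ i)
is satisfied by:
  {e: False, i: False}
  {i: True, e: False}
  {e: True, i: False}


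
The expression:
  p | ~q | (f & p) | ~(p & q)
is always true.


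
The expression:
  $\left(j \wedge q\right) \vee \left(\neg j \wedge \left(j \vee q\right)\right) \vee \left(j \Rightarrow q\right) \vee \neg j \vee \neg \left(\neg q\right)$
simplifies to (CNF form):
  $q \vee \neg j$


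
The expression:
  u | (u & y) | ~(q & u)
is always true.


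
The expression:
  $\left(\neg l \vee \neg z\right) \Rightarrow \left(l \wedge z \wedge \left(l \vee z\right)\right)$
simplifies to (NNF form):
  $l \wedge z$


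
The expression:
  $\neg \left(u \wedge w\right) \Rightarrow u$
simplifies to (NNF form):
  $u$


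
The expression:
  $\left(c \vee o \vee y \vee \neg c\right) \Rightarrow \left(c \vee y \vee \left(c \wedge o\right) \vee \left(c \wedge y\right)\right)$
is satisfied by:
  {y: True, c: True}
  {y: True, c: False}
  {c: True, y: False}


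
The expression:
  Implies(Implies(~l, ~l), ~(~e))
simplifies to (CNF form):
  e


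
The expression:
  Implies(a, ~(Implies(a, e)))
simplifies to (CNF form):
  ~a | ~e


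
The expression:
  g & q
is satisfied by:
  {g: True, q: True}


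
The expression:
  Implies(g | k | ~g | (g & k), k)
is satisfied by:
  {k: True}


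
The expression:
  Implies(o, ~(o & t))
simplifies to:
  ~o | ~t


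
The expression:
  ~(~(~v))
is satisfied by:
  {v: False}


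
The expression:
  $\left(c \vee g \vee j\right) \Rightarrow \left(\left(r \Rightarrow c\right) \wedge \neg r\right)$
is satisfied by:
  {g: False, c: False, r: False, j: False}
  {j: True, g: False, c: False, r: False}
  {c: True, j: False, g: False, r: False}
  {j: True, c: True, g: False, r: False}
  {g: True, j: False, c: False, r: False}
  {j: True, g: True, c: False, r: False}
  {c: True, g: True, j: False, r: False}
  {j: True, c: True, g: True, r: False}
  {r: True, j: False, g: False, c: False}


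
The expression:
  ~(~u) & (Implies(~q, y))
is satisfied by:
  {u: True, y: True, q: True}
  {u: True, y: True, q: False}
  {u: True, q: True, y: False}


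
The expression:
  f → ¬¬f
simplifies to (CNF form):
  True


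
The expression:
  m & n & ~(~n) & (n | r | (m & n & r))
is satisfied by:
  {m: True, n: True}


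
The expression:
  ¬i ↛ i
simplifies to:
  True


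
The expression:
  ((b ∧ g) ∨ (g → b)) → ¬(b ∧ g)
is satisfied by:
  {g: False, b: False}
  {b: True, g: False}
  {g: True, b: False}


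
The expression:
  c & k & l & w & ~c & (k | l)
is never true.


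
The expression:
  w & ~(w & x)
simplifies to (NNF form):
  w & ~x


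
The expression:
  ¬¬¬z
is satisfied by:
  {z: False}


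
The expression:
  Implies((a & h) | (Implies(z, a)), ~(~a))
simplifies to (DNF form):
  a | z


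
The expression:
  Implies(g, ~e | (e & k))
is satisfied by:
  {k: True, g: False, e: False}
  {g: False, e: False, k: False}
  {k: True, e: True, g: False}
  {e: True, g: False, k: False}
  {k: True, g: True, e: False}
  {g: True, k: False, e: False}
  {k: True, e: True, g: True}


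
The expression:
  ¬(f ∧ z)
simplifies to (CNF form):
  ¬f ∨ ¬z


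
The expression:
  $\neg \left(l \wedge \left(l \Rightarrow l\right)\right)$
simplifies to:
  $\neg l$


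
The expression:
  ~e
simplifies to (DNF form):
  ~e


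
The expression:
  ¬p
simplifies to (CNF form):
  ¬p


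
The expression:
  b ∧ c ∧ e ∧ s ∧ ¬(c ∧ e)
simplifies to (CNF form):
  False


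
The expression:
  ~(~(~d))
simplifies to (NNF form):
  ~d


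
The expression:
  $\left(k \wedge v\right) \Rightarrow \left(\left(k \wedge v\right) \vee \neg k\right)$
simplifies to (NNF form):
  $\text{True}$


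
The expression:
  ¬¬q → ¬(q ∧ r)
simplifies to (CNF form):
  ¬q ∨ ¬r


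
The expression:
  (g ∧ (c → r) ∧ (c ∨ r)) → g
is always true.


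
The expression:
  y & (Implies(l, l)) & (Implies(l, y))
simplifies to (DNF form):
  y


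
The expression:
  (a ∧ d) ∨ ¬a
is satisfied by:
  {d: True, a: False}
  {a: False, d: False}
  {a: True, d: True}


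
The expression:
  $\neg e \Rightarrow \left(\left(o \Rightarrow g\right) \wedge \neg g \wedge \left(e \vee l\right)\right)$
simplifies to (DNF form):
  $e \vee \left(l \wedge \neg g \wedge \neg o\right)$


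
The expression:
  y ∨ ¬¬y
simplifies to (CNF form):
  y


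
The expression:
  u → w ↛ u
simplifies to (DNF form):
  ¬u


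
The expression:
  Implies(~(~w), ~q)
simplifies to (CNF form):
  ~q | ~w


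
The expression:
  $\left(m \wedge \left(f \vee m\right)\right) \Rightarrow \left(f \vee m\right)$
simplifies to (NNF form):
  $\text{True}$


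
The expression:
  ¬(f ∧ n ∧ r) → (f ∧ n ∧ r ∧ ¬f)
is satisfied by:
  {r: True, f: True, n: True}


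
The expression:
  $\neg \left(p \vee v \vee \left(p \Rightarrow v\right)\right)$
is never true.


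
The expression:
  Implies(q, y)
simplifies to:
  y | ~q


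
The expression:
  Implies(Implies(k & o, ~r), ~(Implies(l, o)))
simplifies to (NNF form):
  (l | o) & (k | ~o) & (r | ~o)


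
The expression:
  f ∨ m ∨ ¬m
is always true.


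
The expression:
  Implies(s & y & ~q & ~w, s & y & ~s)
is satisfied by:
  {q: True, w: True, s: False, y: False}
  {q: True, s: False, w: False, y: False}
  {w: True, q: False, s: False, y: False}
  {q: False, s: False, w: False, y: False}
  {y: True, q: True, w: True, s: False}
  {y: True, q: True, s: False, w: False}
  {y: True, w: True, q: False, s: False}
  {y: True, q: False, s: False, w: False}
  {q: True, s: True, w: True, y: False}
  {q: True, s: True, y: False, w: False}
  {s: True, w: True, y: False, q: False}
  {s: True, y: False, w: False, q: False}
  {q: True, s: True, y: True, w: True}
  {q: True, s: True, y: True, w: False}
  {s: True, y: True, w: True, q: False}


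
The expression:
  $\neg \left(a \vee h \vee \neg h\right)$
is never true.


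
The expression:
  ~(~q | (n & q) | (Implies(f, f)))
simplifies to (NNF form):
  False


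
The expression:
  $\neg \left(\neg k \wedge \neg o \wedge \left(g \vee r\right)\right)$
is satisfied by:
  {k: True, o: True, g: False, r: False}
  {r: True, k: True, o: True, g: False}
  {k: True, o: True, g: True, r: False}
  {r: True, k: True, o: True, g: True}
  {k: True, g: False, o: False, r: False}
  {k: True, r: True, g: False, o: False}
  {k: True, g: True, o: False, r: False}
  {k: True, r: True, g: True, o: False}
  {o: True, r: False, g: False, k: False}
  {r: True, o: True, g: False, k: False}
  {o: True, g: True, r: False, k: False}
  {r: True, o: True, g: True, k: False}
  {r: False, g: False, o: False, k: False}


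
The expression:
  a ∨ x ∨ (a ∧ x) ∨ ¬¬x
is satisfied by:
  {a: True, x: True}
  {a: True, x: False}
  {x: True, a: False}


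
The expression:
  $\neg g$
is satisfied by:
  {g: False}


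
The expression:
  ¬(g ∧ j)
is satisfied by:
  {g: False, j: False}
  {j: True, g: False}
  {g: True, j: False}


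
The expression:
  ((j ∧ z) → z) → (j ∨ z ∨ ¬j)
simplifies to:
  True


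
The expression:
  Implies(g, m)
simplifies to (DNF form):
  m | ~g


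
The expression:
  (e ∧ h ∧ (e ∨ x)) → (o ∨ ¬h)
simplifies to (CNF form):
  o ∨ ¬e ∨ ¬h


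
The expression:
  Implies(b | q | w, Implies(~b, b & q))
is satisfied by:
  {b: True, w: False, q: False}
  {b: True, q: True, w: False}
  {b: True, w: True, q: False}
  {b: True, q: True, w: True}
  {q: False, w: False, b: False}


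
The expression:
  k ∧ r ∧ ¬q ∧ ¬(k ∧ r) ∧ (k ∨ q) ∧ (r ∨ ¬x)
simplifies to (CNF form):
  False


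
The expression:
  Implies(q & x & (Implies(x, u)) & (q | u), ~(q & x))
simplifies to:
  ~q | ~u | ~x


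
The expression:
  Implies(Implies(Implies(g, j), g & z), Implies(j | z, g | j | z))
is always true.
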